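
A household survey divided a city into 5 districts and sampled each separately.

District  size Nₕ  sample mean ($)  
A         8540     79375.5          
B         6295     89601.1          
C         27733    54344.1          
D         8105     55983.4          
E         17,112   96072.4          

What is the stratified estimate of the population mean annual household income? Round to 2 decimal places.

71502.06

N = 8540 + 6295 + 27733 + 8105 + 17112 = 67785.
Overall mean = Σ (Nₕ/N)·x̄ₕ — weight by population share, not a simple average.
Σ Nₕx̄ₕ = 8540·79375.5 + 6295·89601.1 + 27733·54344.1 + 8105·55983.4 + 17112·96072.4 = 677866770 + 564038924.5 + 1507124925.3 + 453745457 + 1643990908.8 = 4846766985.6.
Divide by N: 4846766985.6 / 67785 = 71502.0578... → 71502.06.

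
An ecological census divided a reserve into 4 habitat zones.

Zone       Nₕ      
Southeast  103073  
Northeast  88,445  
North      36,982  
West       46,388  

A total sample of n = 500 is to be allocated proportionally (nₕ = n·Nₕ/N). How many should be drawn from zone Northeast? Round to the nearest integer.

N = 103073 + 88445 + 36982 + 46388 = 274888.
n_Northeast = 500·88445/274888 = 160.875... → 161.

161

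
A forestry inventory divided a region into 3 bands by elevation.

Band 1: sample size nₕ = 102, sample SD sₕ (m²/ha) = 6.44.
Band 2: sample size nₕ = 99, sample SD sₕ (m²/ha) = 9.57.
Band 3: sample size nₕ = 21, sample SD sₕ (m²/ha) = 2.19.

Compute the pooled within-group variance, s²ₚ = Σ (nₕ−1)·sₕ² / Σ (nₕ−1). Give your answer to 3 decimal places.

Degrees of freedom: 101 + 98 + 20 = 219.
Σ(nₕ−1)sₕ² = 101·41.4736 + 98·91.5849 + 20·4.7961 = 13260.0758.
s²ₚ = 13260.0758 / 219 = 60.54829... → 60.548.

60.548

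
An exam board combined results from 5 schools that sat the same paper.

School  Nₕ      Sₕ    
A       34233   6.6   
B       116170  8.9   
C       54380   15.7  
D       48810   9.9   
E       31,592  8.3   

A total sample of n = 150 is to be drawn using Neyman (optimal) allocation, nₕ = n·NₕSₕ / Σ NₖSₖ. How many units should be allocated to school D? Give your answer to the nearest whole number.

25

Σ NₕSₕ = 34233·6.6 + 116170·8.9 + 54380·15.7 + 48810·9.9 + 31592·8.3 = 2859049.4.
Share for D: 483219/2859049.4 = 0.16901.
n_D = 150 × 0.16901 = 25.352... → 25.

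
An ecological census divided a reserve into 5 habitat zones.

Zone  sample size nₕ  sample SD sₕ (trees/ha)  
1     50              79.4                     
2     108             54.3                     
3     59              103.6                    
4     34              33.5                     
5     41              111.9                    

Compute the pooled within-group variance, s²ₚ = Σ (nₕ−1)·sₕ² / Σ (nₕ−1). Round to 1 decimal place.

6218.9

Degrees of freedom: 49 + 107 + 58 + 33 + 40 = 287.
Σ(nₕ−1)sₕ² = 49·6304.36 + 107·2948.49 + 58·10732.96 + 33·1122.25 + 40·12521.61 = 1784812.4.
s²ₚ = 1784812.4 / 287 = 6218.859... → 6218.9.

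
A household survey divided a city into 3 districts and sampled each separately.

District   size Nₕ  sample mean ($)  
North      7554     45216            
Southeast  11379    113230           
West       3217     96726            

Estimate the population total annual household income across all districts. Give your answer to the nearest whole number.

Estimate total by summing Nₕ·x̄ₕ over strata.
7554·45216 + 11379·113230 + 3217·96726 = 341561664 + 1288444170 + 311167542 = 1941173376.

1941173376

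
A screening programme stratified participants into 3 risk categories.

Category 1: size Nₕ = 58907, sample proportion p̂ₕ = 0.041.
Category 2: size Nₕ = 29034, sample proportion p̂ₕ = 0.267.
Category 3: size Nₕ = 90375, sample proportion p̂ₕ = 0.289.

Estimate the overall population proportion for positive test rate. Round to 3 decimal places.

N = 58907 + 29034 + 90375 = 178316.
Overall proportion = Σ (Nₕ/N)·p̂ₕ.
Σ Nₕp̂ₕ = 2415.187 + 7752.078 + 26118.375 = 36285.64.
36285.64 / 178316 = 0.20349... → 0.203.

0.203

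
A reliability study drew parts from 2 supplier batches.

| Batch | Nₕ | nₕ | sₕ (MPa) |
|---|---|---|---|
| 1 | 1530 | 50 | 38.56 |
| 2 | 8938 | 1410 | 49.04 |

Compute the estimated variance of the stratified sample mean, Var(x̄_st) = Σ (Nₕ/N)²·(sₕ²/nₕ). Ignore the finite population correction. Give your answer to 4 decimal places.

1.8787

N = 10468; Wₕ = Nₕ/N.
batch 1: (1530/10468)²·38.56²/50 = 0.6352717
batch 2: (8938/10468)²·49.04²/1410 = 1.2434693
Sum = 1.8787410 → 1.8787.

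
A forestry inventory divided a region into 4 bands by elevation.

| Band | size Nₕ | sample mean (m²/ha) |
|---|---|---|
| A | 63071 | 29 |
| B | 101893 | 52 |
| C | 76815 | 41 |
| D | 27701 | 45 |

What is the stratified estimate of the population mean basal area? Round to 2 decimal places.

42.76

N = 269480; weights Wₕ = Nₕ/N = (0.2340, 0.3781, 0.2850, 0.1028).
x̄_st = Σ Wₕ·x̄ₕ = 0.2340·29 + 0.3781·52 + 0.2850·41 + 0.1028·45 ≈ 42.7618...
→ 42.76.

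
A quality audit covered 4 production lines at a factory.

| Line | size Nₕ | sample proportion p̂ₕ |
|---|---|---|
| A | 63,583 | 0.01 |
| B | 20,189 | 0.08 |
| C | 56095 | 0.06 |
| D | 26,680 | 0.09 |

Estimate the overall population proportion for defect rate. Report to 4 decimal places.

0.0481

Wₕ = Nₕ/N with N = 166547: 0.3818, 0.1212, 0.3368, 0.1602.
p̂_st = 0.3818·0.01 + 0.1212·0.08 + 0.3368·0.06 + 0.1602·0.09 ≈ 0.048142... → 0.0481.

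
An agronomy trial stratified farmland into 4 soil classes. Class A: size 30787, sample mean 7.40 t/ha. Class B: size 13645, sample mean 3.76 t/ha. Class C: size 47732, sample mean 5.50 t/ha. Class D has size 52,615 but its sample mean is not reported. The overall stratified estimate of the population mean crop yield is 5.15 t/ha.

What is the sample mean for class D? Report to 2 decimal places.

3.88

Σ Nₕx̄ₕ = N·μ, so 52615·x̄_D = 144779·5.15 − (30787·7.40 + 13645·3.76 + 47732·5.50).
= 745611.85 − 541655 = 203956.85.
x̄_D = 203956.85 / 52615 = 3.8764... → 3.88.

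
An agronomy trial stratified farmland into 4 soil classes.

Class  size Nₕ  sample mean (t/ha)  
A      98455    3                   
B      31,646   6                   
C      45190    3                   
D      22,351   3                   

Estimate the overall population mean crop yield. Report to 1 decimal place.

3.5

x̄_st = (Σ Nₕx̄ₕ) / (Σ Nₕ) = (98455·3 + 31646·6 + 45190·3 + 22351·3) / 197642
= 687864 / 197642 = 3.480... → 3.5.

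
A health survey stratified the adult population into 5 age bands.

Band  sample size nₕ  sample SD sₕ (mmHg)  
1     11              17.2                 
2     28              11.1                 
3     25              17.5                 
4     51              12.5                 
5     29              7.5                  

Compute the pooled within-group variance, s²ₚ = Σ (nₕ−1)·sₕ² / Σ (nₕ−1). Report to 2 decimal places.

165.63

Degrees of freedom: 10 + 27 + 24 + 50 + 28 = 139.
Σ(nₕ−1)sₕ² = 10·295.84 + 27·123.21 + 24·306.25 + 50·156.25 + 28·56.25 = 23022.57.
s²ₚ = 23022.57 / 139 = 165.63 → 165.63.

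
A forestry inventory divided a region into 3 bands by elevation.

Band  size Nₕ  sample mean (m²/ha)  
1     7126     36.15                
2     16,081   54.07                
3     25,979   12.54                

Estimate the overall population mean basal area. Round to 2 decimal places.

29.54

N = 49186; weights Wₕ = Nₕ/N = (0.1449, 0.3269, 0.5282).
x̄_st = Σ Wₕ·x̄ₕ = 0.1449·36.15 + 0.3269·54.07 + 0.5282·12.54 ≈ 29.5385...
→ 29.54.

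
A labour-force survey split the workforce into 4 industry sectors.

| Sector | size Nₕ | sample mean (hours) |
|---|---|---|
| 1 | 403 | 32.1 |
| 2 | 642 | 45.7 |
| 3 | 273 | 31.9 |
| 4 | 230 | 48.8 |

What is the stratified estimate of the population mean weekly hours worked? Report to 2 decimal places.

40.19

N = 1548; weights Wₕ = Nₕ/N = (0.2603, 0.4147, 0.1764, 0.1486).
x̄_st = Σ Wₕ·x̄ₕ = 0.2603·32.1 + 0.4147·45.7 + 0.1764·31.9 + 0.1486·48.8 ≈ 40.1863...
→ 40.19.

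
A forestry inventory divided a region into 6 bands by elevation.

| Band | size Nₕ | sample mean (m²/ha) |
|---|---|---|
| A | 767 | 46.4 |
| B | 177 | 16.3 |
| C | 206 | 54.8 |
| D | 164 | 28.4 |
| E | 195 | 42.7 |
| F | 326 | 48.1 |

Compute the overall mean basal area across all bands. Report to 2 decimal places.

x̄_st = (Σ Nₕx̄ₕ) / (Σ Nₕ) = (767·46.4 + 177·16.3 + 206·54.8 + 164·28.4 + 195·42.7 + 326·48.1) / 1835
= 78427.4 / 1835 = 42.7397... → 42.74.

42.74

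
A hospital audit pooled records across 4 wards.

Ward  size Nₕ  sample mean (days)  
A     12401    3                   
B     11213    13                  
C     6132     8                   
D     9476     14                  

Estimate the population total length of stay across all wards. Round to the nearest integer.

364692

A: 12401·3 = 37203
B: 11213·13 = 145769
C: 6132·8 = 49056
D: 9476·14 = 132664
τ̂ = Σ Nₕx̄ₕ = 364692.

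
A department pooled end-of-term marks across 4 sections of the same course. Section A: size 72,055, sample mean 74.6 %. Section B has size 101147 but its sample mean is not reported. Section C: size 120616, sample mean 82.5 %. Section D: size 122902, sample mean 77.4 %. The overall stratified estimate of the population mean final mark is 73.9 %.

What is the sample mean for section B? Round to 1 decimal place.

58.9

Σ Nₕx̄ₕ = N·μ, so 101147·x̄_B = 416720·73.9 − (72055·74.6 + 120616·82.5 + 122902·77.4).
= 30795608 − 24838737.8 = 5956870.2.
x̄_B = 5956870.2 / 101147 = 58.893... → 58.9.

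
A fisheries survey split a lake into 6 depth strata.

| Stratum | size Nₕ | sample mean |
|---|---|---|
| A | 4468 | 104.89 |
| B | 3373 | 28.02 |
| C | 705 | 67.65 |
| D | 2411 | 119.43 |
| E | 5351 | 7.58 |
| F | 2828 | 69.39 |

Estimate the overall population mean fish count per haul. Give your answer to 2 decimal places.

59.34

x̄_st = (Σ Nₕx̄ₕ) / (Σ Nₕ) = (4468·104.89 + 3373·28.02 + 705·67.65 + 2411·119.43 + 5351·7.58 + 2828·69.39) / 19136
= 1135594.46 / 19136 = 59.3434... → 59.34.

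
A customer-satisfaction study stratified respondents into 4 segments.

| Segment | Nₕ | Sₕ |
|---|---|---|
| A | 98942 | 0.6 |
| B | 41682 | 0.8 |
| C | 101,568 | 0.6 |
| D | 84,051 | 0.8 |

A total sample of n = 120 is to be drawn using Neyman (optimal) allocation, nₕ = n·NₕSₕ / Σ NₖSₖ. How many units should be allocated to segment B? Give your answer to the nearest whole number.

18

A: NₕSₕ = 98942·0.6 = 59365.2
B: NₕSₕ = 41682·0.8 = 33345.6
C: NₕSₕ = 101568·0.6 = 60940.8
D: NₕSₕ = 84051·0.8 = 67240.8
Σ NₕSₕ = 220892.4.
n_B = 120·33345.6/220892.4 = 18.115... → 18.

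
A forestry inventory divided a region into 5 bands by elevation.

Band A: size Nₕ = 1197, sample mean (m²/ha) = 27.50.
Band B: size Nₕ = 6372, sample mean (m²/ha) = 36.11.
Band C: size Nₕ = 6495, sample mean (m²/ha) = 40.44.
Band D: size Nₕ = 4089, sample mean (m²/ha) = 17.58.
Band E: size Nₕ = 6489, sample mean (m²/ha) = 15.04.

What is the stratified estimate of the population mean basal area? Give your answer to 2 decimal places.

28.21

N = 24642; weights Wₕ = Nₕ/N = (0.0486, 0.2586, 0.2636, 0.1659, 0.2633).
x̄_st = Σ Wₕ·x̄ₕ = 0.0486·27.50 + 0.2586·36.11 + 0.2636·40.44 + 0.1659·17.58 + 0.2633·15.04 ≈ 28.2099...
→ 28.21.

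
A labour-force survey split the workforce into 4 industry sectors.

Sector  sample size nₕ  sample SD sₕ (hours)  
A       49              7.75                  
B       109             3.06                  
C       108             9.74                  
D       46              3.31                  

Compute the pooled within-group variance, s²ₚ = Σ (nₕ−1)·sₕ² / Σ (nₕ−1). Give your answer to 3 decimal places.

Degrees of freedom: 48 + 108 + 107 + 45 = 308.
Σ(nₕ−1)sₕ² = 48·60.0625 + 108·9.3636 + 107·94.8676 + 45·10.9561 = 14538.1265.
s²ₚ = 14538.1265 / 308 = 47.20171... → 47.202.

47.202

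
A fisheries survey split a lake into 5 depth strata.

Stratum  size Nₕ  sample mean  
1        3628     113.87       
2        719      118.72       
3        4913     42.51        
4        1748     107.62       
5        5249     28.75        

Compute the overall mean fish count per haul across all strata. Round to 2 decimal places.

64.36

N = 16257; weights Wₕ = Nₕ/N = (0.2232, 0.0442, 0.3022, 0.1075, 0.3229).
x̄_st = Σ Wₕ·x̄ₕ = 0.2232·113.87 + 0.0442·118.72 + 0.3022·42.51 + 0.1075·107.62 + 0.3229·28.75 ≈ 64.3637...
→ 64.36.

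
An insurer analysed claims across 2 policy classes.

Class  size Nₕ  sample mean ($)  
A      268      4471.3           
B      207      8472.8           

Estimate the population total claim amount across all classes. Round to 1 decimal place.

2952178.0

A: 268·4471.3 = 1198308.4
B: 207·8472.8 = 1753869.6
τ̂ = Σ Nₕx̄ₕ = 2952178.0.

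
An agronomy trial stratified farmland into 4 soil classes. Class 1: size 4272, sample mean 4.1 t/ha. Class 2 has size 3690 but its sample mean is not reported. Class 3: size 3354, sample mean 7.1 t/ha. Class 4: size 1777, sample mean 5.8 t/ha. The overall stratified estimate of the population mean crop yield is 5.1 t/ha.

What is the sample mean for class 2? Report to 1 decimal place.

4.1

Σ Nₕx̄ₕ = N·μ, so 3690·x̄_2 = 13093·5.1 − (4272·4.1 + 3354·7.1 + 1777·5.8).
= 66774.3 − 51635.2 = 15139.1.
x̄_2 = 15139.1 / 3690 = 4.103... → 4.1.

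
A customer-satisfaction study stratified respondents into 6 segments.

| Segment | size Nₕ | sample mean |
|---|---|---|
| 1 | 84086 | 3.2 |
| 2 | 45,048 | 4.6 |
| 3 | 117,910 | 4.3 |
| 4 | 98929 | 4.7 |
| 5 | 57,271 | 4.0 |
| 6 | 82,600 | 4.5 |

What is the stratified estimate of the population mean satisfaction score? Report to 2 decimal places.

x̄_st = (Σ Nₕx̄ₕ) / (Σ Nₕ) = (84086·3.2 + 45048·4.6 + 117910·4.3 + 98929·4.7 + 57271·4.0 + 82600·4.5) / 485844
= 2049059.3 / 485844 = 4.2175... → 4.22.

4.22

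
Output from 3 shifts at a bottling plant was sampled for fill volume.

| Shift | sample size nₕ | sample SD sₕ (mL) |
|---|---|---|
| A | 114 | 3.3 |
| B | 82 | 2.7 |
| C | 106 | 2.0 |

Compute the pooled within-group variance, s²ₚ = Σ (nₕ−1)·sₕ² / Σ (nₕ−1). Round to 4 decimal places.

A: (114−1)·3.3² = 113·10.89 = 1230.57
B: (82−1)·2.7² = 81·7.29 = 590.49
C: (106−1)·2.0² = 105·4 = 420
Numerator = 2241.06; denominator = Σ(nₕ−1) = 299.
s²ₚ = 2241.06/299 = 7.495184... → 7.4952.

7.4952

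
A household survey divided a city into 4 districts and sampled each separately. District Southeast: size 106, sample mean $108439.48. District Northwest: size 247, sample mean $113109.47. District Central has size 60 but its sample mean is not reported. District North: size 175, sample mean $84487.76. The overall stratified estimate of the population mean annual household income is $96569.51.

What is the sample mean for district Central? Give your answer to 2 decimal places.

Σ Nₕx̄ₕ = N·μ, so 60·x̄_Central = 588·96569.51 − (106·108439.48 + 247·113109.47 + 175·84487.76).
= 56782871.88 − 54217981.97 = 2564889.91.
x̄_Central = 2564889.91 / 60 = 42748.1652... → 42748.17.

42748.17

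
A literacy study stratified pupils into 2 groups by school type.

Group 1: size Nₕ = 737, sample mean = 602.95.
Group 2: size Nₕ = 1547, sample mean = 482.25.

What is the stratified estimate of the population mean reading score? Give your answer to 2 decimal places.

521.20

x̄_st = (Σ Nₕx̄ₕ) / (Σ Nₕ) = (737·602.95 + 1547·482.25) / 2284
= 1190414.9 / 2284 = 521.1974... → 521.20.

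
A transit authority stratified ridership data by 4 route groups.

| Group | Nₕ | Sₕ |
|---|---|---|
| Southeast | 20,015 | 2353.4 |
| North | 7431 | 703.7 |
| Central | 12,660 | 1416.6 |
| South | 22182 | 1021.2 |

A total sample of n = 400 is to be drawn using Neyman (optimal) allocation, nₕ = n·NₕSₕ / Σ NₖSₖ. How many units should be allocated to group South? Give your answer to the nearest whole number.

98

Southeast: NₕSₕ = 20015·2353.4 = 47103301
North: NₕSₕ = 7431·703.7 = 5229194.7
Central: NₕSₕ = 12660·1416.6 = 17934156
South: NₕSₕ = 22182·1021.2 = 22652258.4
Σ NₕSₕ = 92918910.1.
n_South = 400·22652258.4/92918910.1 = 97.514... → 98.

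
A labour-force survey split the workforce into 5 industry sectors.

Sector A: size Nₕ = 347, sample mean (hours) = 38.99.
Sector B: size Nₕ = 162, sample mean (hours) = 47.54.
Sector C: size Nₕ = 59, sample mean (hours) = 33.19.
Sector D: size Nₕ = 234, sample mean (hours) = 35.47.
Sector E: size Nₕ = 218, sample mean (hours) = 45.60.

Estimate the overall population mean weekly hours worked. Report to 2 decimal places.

40.62

x̄_st = (Σ Nₕx̄ₕ) / (Σ Nₕ) = (347·38.99 + 162·47.54 + 59·33.19 + 234·35.47 + 218·45.60) / 1020
= 41430 / 1020 = 40.6176... → 40.62.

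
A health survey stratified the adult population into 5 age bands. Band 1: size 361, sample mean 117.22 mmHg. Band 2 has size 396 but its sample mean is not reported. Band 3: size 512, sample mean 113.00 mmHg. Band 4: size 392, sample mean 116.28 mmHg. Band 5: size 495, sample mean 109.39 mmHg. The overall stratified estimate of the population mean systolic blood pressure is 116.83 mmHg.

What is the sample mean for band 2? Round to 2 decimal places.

131.27

Σ Nₕx̄ₕ = N·μ, so 396·x̄_2 = 2156·116.83 − (361·117.22 + 512·113.00 + 392·116.28 + 495·109.39).
= 251885.48 − 199902.23 = 51983.25.
x̄_2 = 51983.25 / 396 = 131.2708... → 131.27.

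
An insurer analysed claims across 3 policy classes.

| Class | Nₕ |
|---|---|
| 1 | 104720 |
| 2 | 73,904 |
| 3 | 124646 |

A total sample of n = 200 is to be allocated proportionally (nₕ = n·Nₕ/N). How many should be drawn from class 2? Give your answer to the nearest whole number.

49

Share of class 2 = 73904/303270 = 0.24369.
Allocate 200 × 0.24369 = 48.738... → 49.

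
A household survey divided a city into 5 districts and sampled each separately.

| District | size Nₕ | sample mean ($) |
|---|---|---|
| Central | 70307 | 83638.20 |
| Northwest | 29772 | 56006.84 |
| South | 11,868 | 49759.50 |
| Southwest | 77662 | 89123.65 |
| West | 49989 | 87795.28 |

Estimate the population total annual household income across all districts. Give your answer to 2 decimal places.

19448651472.10

Central: 70307·83638.20 = 5880350927.4
Northwest: 29772·56006.84 = 1667435640.48
South: 11868·49759.50 = 590545746
Southwest: 77662·89123.65 = 6921520906.3
West: 49989·87795.28 = 4388798251.92
τ̂ = Σ Nₕx̄ₕ = 19448651472.10.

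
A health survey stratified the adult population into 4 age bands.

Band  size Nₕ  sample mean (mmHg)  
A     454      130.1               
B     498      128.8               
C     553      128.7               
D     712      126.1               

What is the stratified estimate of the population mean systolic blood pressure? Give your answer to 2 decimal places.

N = 454 + 498 + 553 + 712 = 2217.
Weight each subgroup mean by Nₕ/N and sum.
Σ Nₕx̄ₕ = 454·130.1 + 498·128.8 + 553·128.7 + 712·126.1 = 59065.4 + 64142.4 + 71171.1 + 89783.2 = 284162.1.
Divide by N: 284162.1 / 2217 = 128.1742... → 128.17.

128.17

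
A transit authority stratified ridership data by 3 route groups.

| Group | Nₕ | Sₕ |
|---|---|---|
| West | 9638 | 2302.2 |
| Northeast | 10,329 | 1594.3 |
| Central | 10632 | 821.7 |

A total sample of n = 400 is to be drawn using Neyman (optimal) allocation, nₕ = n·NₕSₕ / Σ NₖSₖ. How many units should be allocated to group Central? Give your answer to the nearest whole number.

74

Σ NₕSₕ = 9638·2302.2 + 10329·1594.3 + 10632·821.7 = 47392442.7.
Share for Central: 8736314.4/47392442.7 = 0.18434.
n_Central = 400 × 0.18434 = 73.736... → 74.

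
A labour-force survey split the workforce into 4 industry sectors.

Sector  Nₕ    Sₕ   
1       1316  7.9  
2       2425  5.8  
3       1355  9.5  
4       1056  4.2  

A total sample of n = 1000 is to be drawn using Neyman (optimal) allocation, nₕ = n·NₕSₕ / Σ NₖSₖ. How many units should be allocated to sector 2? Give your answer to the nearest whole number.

1: NₕSₕ = 1316·7.9 = 10396.4
2: NₕSₕ = 2425·5.8 = 14065
3: NₕSₕ = 1355·9.5 = 12872.5
4: NₕSₕ = 1056·4.2 = 4435.2
Σ NₕSₕ = 41769.1.
n_2 = 1000·14065/41769.1 = 336.732... → 337.

337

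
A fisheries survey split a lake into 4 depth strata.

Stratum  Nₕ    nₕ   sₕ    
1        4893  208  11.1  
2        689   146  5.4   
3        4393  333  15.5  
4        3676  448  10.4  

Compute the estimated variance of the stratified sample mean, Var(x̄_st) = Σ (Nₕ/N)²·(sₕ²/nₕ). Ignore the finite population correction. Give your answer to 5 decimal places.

0.16883

N = 13651; Wₕ = Nₕ/N.
stratum 1: (4893/13651)²·11.1²/208 = 0.07610341
stratum 2: (689/13651)²·5.4²/146 = 0.00050880
stratum 3: (4393/13651)²·15.5²/333 = 0.07471583
stratum 4: (3676/13651)²·10.4²/448 = 0.01750696
Sum = 0.16883500 → 0.16883.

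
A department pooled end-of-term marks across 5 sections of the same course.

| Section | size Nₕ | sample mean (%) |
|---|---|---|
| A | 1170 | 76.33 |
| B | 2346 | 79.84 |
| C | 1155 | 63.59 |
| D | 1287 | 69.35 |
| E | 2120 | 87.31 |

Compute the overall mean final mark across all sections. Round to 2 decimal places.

N = 8078; weights Wₕ = Nₕ/N = (0.1448, 0.2904, 0.1430, 0.1593, 0.2624).
x̄_st = Σ Wₕ·x̄ₕ = 0.1448·76.33 + 0.2904·79.84 + 0.1430·63.59 + 0.1593·69.35 + 0.2624·87.31 ≈ 77.2973...
→ 77.30.

77.30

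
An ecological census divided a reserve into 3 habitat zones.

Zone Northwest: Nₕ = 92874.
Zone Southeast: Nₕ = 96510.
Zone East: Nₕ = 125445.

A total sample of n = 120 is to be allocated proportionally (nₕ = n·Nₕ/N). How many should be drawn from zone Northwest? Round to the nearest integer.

N = 92874 + 96510 + 125445 = 314829.
n_Northwest = 120·92874/314829 = 35.400... → 35.

35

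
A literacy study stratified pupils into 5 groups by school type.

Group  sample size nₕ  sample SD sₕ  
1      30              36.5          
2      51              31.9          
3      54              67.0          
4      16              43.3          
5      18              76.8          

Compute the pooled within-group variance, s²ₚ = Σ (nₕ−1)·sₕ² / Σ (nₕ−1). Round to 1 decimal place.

Degrees of freedom: 29 + 50 + 53 + 15 + 17 = 164.
Σ(nₕ−1)sₕ² = 29·1332.25 + 50·1017.61 + 53·4489 + 15·1874.89 + 17·5898.24 = 455826.18.
s²ₚ = 455826.18 / 164 = 2779.428... → 2779.4.

2779.4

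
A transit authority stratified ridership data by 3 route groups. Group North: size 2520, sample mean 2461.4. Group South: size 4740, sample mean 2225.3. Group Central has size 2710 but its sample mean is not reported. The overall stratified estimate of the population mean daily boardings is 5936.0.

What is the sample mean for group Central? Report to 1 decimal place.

Σ Nₕx̄ₕ = N·μ, so 2710·x̄_Central = 9970·5936.0 − (2520·2461.4 + 4740·2225.3).
= 59181920 − 16750650 = 42431270.
x̄_Central = 42431270 / 2710 = 15657.295... → 15657.3.

15657.3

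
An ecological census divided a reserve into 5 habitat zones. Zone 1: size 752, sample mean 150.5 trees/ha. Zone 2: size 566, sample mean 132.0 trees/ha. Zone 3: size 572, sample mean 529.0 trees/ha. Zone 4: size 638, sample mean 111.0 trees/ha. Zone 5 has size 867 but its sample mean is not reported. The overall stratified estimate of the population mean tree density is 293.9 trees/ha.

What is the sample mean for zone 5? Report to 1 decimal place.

503.5

N = 752 + 566 + 572 + 638 + 867 = 3395.
Overall total = μ·N = 293.9·3395 = 997790.5.
Subtract the known strata: 752·150.5 + 566·132.0 + 572·529.0 + 638·111.0 = 561294.
Remaining total for zone 5: 997790.5 − 561294 = 436496.5.
Divide by its size: 436496.5 / 867 = 503.456... → 503.5.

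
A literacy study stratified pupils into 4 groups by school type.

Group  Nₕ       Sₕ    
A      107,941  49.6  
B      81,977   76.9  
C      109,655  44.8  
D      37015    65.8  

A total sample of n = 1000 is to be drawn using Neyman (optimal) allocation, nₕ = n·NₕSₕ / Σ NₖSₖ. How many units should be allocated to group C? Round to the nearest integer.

A: NₕSₕ = 107941·49.6 = 5353873.6
B: NₕSₕ = 81977·76.9 = 6304031.3
C: NₕSₕ = 109655·44.8 = 4912544
D: NₕSₕ = 37015·65.8 = 2435587
Σ NₕSₕ = 19006035.9.
n_C = 1000·4912544/19006035.9 = 258.473... → 258.

258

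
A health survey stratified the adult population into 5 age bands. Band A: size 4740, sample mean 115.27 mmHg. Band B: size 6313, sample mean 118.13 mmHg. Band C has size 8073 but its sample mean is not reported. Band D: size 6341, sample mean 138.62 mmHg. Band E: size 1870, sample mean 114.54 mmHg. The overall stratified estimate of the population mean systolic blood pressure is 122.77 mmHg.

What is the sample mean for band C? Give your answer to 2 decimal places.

Σ Nₕx̄ₕ = N·μ, so 8073·x̄_C = 27337·122.77 − (4740·115.27 + 6313·118.13 + 6341·138.62 + 1870·114.54).
= 3356163.49 − 2385313.71 = 970849.78.
x̄_C = 970849.78 / 8073 = 120.2589... → 120.26.

120.26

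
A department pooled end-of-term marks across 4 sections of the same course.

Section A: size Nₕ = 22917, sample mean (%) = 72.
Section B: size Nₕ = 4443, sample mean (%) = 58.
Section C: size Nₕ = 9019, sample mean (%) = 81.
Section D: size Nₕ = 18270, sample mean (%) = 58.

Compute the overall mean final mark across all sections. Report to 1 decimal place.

N = 54649; weights Wₕ = Nₕ/N = (0.4193, 0.0813, 0.1650, 0.3343).
x̄_st = Σ Wₕ·x̄ₕ = 0.4193·72 + 0.0813·58 + 0.1650·81 + 0.3343·58 ≈ 67.667...
→ 67.7.

67.7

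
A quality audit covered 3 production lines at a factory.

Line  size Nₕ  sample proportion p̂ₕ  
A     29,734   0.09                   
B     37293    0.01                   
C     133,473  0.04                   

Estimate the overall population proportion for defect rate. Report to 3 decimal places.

Wₕ = Nₕ/N with N = 200500: 0.1483, 0.1860, 0.6657.
p̂_st = 0.1483·0.09 + 0.1860·0.01 + 0.6657·0.04 ≈ 0.04183... → 0.042.

0.042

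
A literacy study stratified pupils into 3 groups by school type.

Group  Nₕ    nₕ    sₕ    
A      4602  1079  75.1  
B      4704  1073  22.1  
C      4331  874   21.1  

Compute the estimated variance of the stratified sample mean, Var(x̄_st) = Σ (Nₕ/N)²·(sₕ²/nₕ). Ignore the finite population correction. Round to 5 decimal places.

N = 13637; Wₕ = Nₕ/N.
group A: (4602/13637)²·75.1²/1079 = 0.59526997
group B: (4704/13637)²·22.1²/1073 = 0.05416039
group C: (4331/13637)²·21.1²/874 = 0.05137977
Sum = 0.70081013 → 0.70081.

0.70081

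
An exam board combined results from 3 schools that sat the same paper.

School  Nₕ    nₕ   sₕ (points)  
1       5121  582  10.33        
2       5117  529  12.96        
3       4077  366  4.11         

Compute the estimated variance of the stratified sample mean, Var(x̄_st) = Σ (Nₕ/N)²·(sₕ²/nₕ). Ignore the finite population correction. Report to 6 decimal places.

0.067778

N = 14315; Wₕ = Nₕ/N.
school 1: (5121/14315)²·10.33²/582 = 0.023464133
school 2: (5117/14315)²·12.96²/529 = 0.040569762
school 3: (4077/14315)²·4.11²/366 = 0.003743702
Sum = 0.067777597 → 0.067778.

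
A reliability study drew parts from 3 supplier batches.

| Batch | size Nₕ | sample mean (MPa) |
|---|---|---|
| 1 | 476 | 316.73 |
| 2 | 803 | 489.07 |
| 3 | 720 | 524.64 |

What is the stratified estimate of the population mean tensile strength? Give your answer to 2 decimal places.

x̄_st = (Σ Nₕx̄ₕ) / (Σ Nₕ) = (476·316.73 + 803·489.07 + 720·524.64) / 1999
= 921227.49 / 1999 = 460.8442... → 460.84.

460.84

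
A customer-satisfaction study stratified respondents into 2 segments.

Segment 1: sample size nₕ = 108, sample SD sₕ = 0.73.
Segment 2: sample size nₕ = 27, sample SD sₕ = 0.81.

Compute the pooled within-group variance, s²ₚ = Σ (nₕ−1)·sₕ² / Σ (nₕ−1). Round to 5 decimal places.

Degrees of freedom: 107 + 26 = 133.
Σ(nₕ−1)sₕ² = 107·0.5329 + 26·0.6561 = 74.0789.
s²ₚ = 74.0789 / 133 = 0.5569842... → 0.55698.

0.55698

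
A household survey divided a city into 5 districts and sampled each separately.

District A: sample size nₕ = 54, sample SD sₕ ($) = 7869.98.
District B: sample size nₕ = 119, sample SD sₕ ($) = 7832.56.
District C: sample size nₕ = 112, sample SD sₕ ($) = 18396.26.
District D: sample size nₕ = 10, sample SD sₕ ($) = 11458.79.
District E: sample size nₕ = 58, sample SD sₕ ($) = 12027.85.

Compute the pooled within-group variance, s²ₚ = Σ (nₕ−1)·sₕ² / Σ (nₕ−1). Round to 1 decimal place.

165271789.6

Degrees of freedom: 53 + 118 + 111 + 9 + 57 = 348.
Σ(nₕ−1)sₕ² = 53·61936585.2004 + 118·61348996.1536 + 111·338422381.9876 + 9·131303868.2641 + 57·144669175.6225 = 57514582787.229.
s²ₚ = 57514582787.229 / 348 = 165271789.618... → 165271789.6.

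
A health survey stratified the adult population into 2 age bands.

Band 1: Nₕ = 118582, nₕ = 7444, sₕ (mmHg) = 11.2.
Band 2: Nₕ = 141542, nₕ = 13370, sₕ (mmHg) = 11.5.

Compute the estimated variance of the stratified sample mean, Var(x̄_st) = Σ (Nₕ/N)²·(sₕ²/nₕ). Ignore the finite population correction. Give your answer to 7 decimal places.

0.0064306

N = 260124. Term for each stratum: Wₕ²sₕ²/nₕ.
Var(x̄_st) = 0.0035019212 + 0.0029286946 = 0.0064306158 → 0.0064306.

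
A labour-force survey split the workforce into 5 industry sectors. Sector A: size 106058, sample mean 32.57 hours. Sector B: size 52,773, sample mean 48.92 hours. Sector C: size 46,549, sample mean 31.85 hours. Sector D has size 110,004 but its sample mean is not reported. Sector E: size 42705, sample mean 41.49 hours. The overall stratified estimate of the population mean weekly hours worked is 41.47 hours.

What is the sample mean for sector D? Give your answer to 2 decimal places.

Σ Nₕx̄ₕ = N·μ, so 110004·x̄_D = 358089·41.47 − (106058·32.57 + 52773·48.92 + 46549·31.85 + 42705·41.49).
= 14849950.83 − 9290380.32 = 5559570.51.
x̄_D = 5559570.51 / 110004 = 50.5397... → 50.54.

50.54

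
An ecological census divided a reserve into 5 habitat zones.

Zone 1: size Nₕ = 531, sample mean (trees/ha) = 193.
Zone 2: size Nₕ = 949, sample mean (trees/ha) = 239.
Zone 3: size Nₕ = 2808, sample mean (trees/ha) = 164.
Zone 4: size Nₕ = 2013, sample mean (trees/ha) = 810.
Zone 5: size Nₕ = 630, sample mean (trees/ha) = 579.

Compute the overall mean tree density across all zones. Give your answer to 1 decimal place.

401.8

x̄_st = (Σ Nₕx̄ₕ) / (Σ Nₕ) = (531·193 + 949·239 + 2808·164 + 2013·810 + 630·579) / 6931
= 2785106 / 6931 = 401.833... → 401.8.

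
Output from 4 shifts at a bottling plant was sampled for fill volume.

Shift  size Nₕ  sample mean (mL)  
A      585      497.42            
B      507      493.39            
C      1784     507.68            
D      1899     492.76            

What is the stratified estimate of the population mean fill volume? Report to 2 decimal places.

498.97

N = 4775; weights Wₕ = Nₕ/N = (0.1225, 0.1062, 0.3736, 0.3977).
x̄_st = Σ Wₕ·x̄ₕ = 0.1225·497.42 + 0.1062·493.39 + 0.3736·507.68 + 0.3977·492.76 ≈ 498.9721...
→ 498.97.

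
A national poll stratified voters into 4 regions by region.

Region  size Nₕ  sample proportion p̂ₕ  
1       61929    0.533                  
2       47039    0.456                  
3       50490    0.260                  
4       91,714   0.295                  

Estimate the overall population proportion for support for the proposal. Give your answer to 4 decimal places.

Wₕ = Nₕ/N with N = 251172: 0.2466, 0.1873, 0.2010, 0.3651.
p̂_st = 0.2466·0.533 + 0.1873·0.456 + 0.2010·0.260 + 0.3651·0.295 ≈ 0.376797... → 0.3768.

0.3768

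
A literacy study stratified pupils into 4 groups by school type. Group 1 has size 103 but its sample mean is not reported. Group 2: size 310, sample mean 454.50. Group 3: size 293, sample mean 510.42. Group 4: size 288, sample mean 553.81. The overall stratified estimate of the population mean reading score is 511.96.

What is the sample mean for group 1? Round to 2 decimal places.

572.26

Σ Nₕx̄ₕ = N·μ, so 103·x̄_1 = 994·511.96 − (310·454.50 + 293·510.42 + 288·553.81).
= 508888.24 − 449945.34 = 58942.9.
x̄_1 = 58942.9 / 103 = 572.2612... → 572.26.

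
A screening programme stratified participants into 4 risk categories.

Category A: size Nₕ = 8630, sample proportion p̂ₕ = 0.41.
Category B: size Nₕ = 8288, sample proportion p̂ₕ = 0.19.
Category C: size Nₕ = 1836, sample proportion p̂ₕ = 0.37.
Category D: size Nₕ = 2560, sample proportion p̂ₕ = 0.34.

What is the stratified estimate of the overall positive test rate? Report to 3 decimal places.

Wₕ = Nₕ/N with N = 21314: 0.4049, 0.3889, 0.0861, 0.1201.
p̂_st = 0.4049·0.41 + 0.3889·0.19 + 0.0861·0.37 + 0.1201·0.34 ≈ 0.31260... → 0.313.

0.313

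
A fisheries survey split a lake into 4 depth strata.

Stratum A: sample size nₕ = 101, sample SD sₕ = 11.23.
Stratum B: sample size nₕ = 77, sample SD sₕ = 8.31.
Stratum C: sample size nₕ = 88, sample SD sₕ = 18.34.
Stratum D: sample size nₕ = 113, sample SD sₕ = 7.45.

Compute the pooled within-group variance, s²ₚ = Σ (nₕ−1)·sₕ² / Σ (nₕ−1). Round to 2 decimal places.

A: (101−1)·11.23² = 100·126.1129 = 12611.29
B: (77−1)·8.31² = 76·69.0561 = 5248.2636
C: (88−1)·18.34² = 87·336.3556 = 29262.9372
D: (113−1)·7.45² = 112·55.5025 = 6216.28
Numerator = 53338.7708; denominator = Σ(nₕ−1) = 375.
s²ₚ = 53338.7708/375 = 142.2367... → 142.24.

142.24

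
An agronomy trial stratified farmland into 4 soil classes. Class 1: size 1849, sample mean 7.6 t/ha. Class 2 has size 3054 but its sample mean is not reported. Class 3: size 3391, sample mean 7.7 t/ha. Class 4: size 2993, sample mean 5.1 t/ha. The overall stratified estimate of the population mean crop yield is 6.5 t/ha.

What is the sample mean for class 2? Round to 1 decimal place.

5.9

N = 1849 + 3054 + 3391 + 2993 = 11287.
Overall total = μ·N = 6.5·11287 = 73365.5.
Subtract the known strata: 1849·7.6 + 3391·7.7 + 2993·5.1 = 55427.4.
Remaining total for class 2: 73365.5 − 55427.4 = 17938.1.
Divide by its size: 17938.1 / 3054 = 5.874... → 5.9.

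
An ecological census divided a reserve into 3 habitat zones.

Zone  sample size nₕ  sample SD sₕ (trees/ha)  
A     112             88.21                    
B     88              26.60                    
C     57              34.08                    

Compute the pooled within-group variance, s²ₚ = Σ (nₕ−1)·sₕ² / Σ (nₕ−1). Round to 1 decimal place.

3898.8

A: (112−1)·88.21² = 111·7781.0041 = 863691.4551
B: (88−1)·26.60² = 87·707.56 = 61557.72
C: (57−1)·34.08² = 56·1161.4464 = 65040.9984
Numerator = 990290.1735; denominator = Σ(nₕ−1) = 254.
s²ₚ = 990290.1735/254 = 3898.780... → 3898.8.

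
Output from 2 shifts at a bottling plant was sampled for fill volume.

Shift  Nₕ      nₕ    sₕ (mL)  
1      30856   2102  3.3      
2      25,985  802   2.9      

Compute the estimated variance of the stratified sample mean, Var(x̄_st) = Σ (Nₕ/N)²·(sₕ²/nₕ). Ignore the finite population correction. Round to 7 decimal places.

N = 56841; Wₕ = Nₕ/N.
shift 1: (30856/56841)²·3.3²/2102 = 0.0015266905
shift 2: (25985/56841)²·2.9²/802 = 0.0021915110
Sum = 0.0037182015 → 0.0037182.

0.0037182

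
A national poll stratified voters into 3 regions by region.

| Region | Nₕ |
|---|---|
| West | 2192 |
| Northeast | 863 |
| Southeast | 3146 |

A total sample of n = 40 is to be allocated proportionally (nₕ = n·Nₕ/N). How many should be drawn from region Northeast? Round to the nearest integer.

Share of region Northeast = 863/6201 = 0.13917.
Allocate 40 × 0.13917 = 5.567... → 6.

6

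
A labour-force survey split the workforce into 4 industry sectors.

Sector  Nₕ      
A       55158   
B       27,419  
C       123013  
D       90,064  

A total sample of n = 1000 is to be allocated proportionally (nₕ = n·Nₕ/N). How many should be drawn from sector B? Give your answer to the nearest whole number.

N = 55158 + 27419 + 123013 + 90064 = 295654.
n_B = 1000·27419/295654 = 92.740... → 93.

93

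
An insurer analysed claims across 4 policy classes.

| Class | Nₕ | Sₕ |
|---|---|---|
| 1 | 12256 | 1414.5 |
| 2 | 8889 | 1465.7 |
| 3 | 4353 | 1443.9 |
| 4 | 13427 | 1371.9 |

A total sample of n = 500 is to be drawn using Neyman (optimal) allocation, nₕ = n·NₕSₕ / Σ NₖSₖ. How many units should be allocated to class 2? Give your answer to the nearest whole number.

118

1: NₕSₕ = 12256·1414.5 = 17336112
2: NₕSₕ = 8889·1465.7 = 13028607.3
3: NₕSₕ = 4353·1443.9 = 6285296.7
4: NₕSₕ = 13427·1371.9 = 18420501.3
Σ NₕSₕ = 55070517.3.
n_2 = 500·13028607.3/55070517.3 = 118.290... → 118.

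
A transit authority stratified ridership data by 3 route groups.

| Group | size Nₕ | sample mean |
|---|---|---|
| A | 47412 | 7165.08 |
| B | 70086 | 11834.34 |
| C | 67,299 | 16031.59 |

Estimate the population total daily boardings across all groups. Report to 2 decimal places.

2248042301.61

A: 47412·7165.08 = 339710772.96
B: 70086·11834.34 = 829421553.24
C: 67299·16031.59 = 1078909975.41
τ̂ = Σ Nₕx̄ₕ = 2248042301.61.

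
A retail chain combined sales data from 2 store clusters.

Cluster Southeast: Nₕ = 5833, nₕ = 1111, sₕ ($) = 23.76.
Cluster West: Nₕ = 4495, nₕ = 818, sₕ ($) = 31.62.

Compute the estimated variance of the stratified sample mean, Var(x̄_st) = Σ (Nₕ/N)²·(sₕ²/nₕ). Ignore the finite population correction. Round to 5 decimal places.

N = 10328; Wₕ = Nₕ/N.
cluster Southeast: (5833/10328)²·23.76²/1111 = 0.16208033
cluster West: (4495/10328)²·31.62²/818 = 0.23152472
Sum = 0.39360504 → 0.39361.

0.39361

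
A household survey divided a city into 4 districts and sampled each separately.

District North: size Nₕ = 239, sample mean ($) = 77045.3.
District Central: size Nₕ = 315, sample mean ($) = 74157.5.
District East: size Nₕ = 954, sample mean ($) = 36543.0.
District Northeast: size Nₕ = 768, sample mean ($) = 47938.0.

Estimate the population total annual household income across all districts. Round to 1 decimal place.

North: 239·77045.3 = 18413826.7
Central: 315·74157.5 = 23359612.5
East: 954·36543.0 = 34862022
Northeast: 768·47938.0 = 36816384
τ̂ = Σ Nₕx̄ₕ = 113451845.2.

113451845.2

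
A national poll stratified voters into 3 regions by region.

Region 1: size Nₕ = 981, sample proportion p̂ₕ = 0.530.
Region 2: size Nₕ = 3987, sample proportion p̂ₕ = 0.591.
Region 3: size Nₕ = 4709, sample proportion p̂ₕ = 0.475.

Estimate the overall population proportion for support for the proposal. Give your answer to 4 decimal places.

0.5284

N = 981 + 3987 + 4709 = 9677.
Overall proportion = Σ (Nₕ/N)·p̂ₕ.
Σ Nₕp̂ₕ = 519.93 + 2356.317 + 2236.775 = 5113.022.
5113.022 / 9677 = 0.528369... → 0.5284.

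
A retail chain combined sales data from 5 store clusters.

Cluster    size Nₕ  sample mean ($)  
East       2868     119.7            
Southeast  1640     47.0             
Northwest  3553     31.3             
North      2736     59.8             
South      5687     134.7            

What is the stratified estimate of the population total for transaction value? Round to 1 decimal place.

1461240.2

Estimate total by summing Nₕ·x̄ₕ over strata.
2868·119.7 + 1640·47.0 + 3553·31.3 + 2736·59.8 + 5687·134.7 = 343299.6 + 77080 + 111208.9 + 163612.8 + 766038.9 = 1461240.2.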